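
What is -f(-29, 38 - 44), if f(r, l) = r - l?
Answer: 23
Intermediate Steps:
-f(-29, 38 - 44) = -(-29 - (38 - 44)) = -(-29 - 1*(-6)) = -(-29 + 6) = -1*(-23) = 23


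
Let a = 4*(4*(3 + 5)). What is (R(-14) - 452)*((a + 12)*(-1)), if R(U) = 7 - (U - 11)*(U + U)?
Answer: 160300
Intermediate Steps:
R(U) = 7 - 2*U*(-11 + U) (R(U) = 7 - (-11 + U)*2*U = 7 - 2*U*(-11 + U))
a = 128 (a = 4*(4*8) = 4*32 = 128)
(R(-14) - 452)*((a + 12)*(-1)) = ((7 - 2*(-14)² + 22*(-14)) - 452)*((128 + 12)*(-1)) = ((7 - 2*196 - 308) - 452)*(140*(-1)) = ((7 - 392 - 308) - 452)*(-140) = (-693 - 452)*(-140) = -1145*(-140) = 160300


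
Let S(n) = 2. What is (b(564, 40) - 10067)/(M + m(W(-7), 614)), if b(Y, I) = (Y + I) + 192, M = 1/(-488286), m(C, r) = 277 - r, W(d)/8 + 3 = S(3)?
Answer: 4526899506/164552383 ≈ 27.510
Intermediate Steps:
W(d) = -8 (W(d) = -24 + 8*2 = -24 + 16 = -8)
M = -1/488286 ≈ -2.0480e-6
b(Y, I) = 192 + I + Y (b(Y, I) = (I + Y) + 192 = 192 + I + Y)
(b(564, 40) - 10067)/(M + m(W(-7), 614)) = ((192 + 40 + 564) - 10067)/(-1/488286 + (277 - 1*614)) = (796 - 10067)/(-1/488286 + (277 - 614)) = -9271/(-1/488286 - 337) = -9271/(-164552383/488286) = -9271*(-488286/164552383) = 4526899506/164552383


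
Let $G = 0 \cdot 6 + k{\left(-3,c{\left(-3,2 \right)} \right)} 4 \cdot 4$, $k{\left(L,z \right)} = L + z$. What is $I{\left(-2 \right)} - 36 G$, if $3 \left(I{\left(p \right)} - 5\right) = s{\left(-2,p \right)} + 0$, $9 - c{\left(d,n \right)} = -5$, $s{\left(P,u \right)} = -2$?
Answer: $- \frac{18995}{3} \approx -6331.7$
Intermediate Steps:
$c{\left(d,n \right)} = 14$ ($c{\left(d,n \right)} = 9 - -5 = 9 + 5 = 14$)
$I{\left(p \right)} = \frac{13}{3}$ ($I{\left(p \right)} = 5 + \frac{-2 + 0}{3} = 5 + \frac{1}{3} \left(-2\right) = 5 - \frac{2}{3} = \frac{13}{3}$)
$G = 176$ ($G = 0 \cdot 6 + \left(-3 + 14\right) 4 \cdot 4 = 0 + 11 \cdot 4 \cdot 4 = 0 + 44 \cdot 4 = 0 + 176 = 176$)
$I{\left(-2 \right)} - 36 G = \frac{13}{3} - 6336 = - \frac{18995}{3}$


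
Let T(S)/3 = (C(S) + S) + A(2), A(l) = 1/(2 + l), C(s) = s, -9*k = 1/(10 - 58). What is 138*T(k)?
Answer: 1265/12 ≈ 105.42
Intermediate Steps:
k = 1/432 (k = -1/(9*(10 - 58)) = -⅑/(-48) = -⅑*(-1/48) = 1/432 ≈ 0.0023148)
T(S) = ¾ + 6*S (T(S) = 3*((S + S) + 1/(2 + 2)) = 3*(2*S + 1/4) = 3*(2*S + ¼) = 3*(¼ + 2*S) = ¾ + 6*S)
138*T(k) = 138*(¾ + 6*(1/432)) = 138*(¾ + 1/72) = 138*(55/72) = 1265/12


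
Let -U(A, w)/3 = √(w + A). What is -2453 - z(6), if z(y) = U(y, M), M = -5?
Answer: -2450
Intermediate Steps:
U(A, w) = -3*√(A + w) (U(A, w) = -3*√(w + A) = -3*√(A + w))
z(y) = -3*√(-5 + y) (z(y) = -3*√(y - 5) = -3*√(-5 + y))
-2453 - z(6) = -2453 - (-3)*√(-5 + 6) = -2453 - (-3)*√1 = -2453 - (-3) = -2453 - 1*(-3) = -2453 + 3 = -2450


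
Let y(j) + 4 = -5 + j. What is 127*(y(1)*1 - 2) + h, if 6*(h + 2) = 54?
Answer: -1263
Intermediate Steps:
h = 7 (h = -2 + (1/6)*54 = -2 + 9 = 7)
y(j) = -9 + j (y(j) = -4 + (-5 + j) = -9 + j)
127*(y(1)*1 - 2) + h = 127*((-9 + 1)*1 - 2) + 7 = 127*(-8*1 - 2) + 7 = 127*(-8 - 2) + 7 = 127*(-10) + 7 = -1270 + 7 = -1263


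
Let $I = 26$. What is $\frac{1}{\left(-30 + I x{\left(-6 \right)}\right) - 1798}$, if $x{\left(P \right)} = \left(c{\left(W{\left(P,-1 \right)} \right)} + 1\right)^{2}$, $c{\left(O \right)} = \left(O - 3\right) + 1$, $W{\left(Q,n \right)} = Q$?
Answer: $- \frac{1}{554} \approx -0.0018051$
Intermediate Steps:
$c{\left(O \right)} = -2 + O$ ($c{\left(O \right)} = \left(O - 3\right) + 1 = \left(-3 + O\right) + 1 = -2 + O$)
$x{\left(P \right)} = \left(-1 + P\right)^{2}$ ($x{\left(P \right)} = \left(\left(-2 + P\right) + 1\right)^{2} = \left(-1 + P\right)^{2}$)
$\frac{1}{\left(-30 + I x{\left(-6 \right)}\right) - 1798} = \frac{1}{\left(-30 + 26 \left(-1 - 6\right)^{2}\right) - 1798} = \frac{1}{\left(-30 + 26 \left(-7\right)^{2}\right) - 1798} = \frac{1}{\left(-30 + 26 \cdot 49\right) - 1798} = \frac{1}{\left(-30 + 1274\right) - 1798} = \frac{1}{1244 - 1798} = \frac{1}{-554} = - \frac{1}{554}$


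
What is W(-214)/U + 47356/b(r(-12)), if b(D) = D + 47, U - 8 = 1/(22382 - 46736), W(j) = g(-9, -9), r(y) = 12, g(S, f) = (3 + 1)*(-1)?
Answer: 9220669292/11495029 ≈ 802.14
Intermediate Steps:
g(S, f) = -4 (g(S, f) = 4*(-1) = -4)
W(j) = -4
U = 194831/24354 (U = 8 + 1/(22382 - 46736) = 8 + 1/(-24354) = 8 - 1/24354 = 194831/24354 ≈ 8.0000)
b(D) = 47 + D
W(-214)/U + 47356/b(r(-12)) = -4/194831/24354 + 47356/(47 + 12) = -4*24354/194831 + 47356/59 = -97416/194831 + 47356*(1/59) = -97416/194831 + 47356/59 = 9220669292/11495029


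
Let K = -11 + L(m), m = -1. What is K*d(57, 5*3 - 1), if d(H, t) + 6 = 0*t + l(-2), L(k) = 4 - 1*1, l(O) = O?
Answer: 64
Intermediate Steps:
L(k) = 3 (L(k) = 4 - 1 = 3)
d(H, t) = -8 (d(H, t) = -6 + (0*t - 2) = -6 + (0 - 2) = -6 - 2 = -8)
K = -8 (K = -11 + 3 = -8)
K*d(57, 5*3 - 1) = -8*(-8) = 64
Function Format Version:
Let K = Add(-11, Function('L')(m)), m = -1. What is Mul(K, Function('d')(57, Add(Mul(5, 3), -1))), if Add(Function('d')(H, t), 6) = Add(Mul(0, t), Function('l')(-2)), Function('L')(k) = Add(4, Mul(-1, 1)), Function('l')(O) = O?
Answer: 64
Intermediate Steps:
Function('L')(k) = 3 (Function('L')(k) = Add(4, -1) = 3)
Function('d')(H, t) = -8 (Function('d')(H, t) = Add(-6, Add(Mul(0, t), -2)) = Add(-6, Add(0, -2)) = Add(-6, -2) = -8)
K = -8 (K = Add(-11, 3) = -8)
Mul(K, Function('d')(57, Add(Mul(5, 3), -1))) = Mul(-8, -8) = 64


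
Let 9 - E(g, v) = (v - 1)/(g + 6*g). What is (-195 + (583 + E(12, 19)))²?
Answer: 30858025/196 ≈ 1.5744e+5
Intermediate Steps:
E(g, v) = 9 - (-1 + v)/(7*g) (E(g, v) = 9 - (v - 1)/(g + 6*g) = 9 - (-1 + v)/(7*g))
(-195 + (583 + E(12, 19)))² = (-195 + (583 + (⅐)*(1 - 1*19 + 63*12)/12))² = (-195 + (583 + (⅐)*(1/12)*(1 - 19 + 756)))² = (-195 + (583 + (⅐)*(1/12)*738))² = (-195 + (583 + 123/14))² = (-195 + 8285/14)² = (5555/14)² = 30858025/196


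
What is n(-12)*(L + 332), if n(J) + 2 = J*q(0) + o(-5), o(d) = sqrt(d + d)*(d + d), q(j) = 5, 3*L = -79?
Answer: -56854/3 - 9170*I*sqrt(10)/3 ≈ -18951.0 - 9666.0*I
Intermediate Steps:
L = -79/3 (L = (1/3)*(-79) = -79/3 ≈ -26.333)
o(d) = 2*sqrt(2)*d**(3/2) (o(d) = sqrt(2*d)*(2*d) = (sqrt(2)*sqrt(d))*(2*d) = 2*sqrt(2)*d**(3/2))
n(J) = -2 + 5*J - 10*I*sqrt(10) (n(J) = -2 + (J*5 + 2*sqrt(2)*(-5)**(3/2)) = -2 + (5*J + 2*sqrt(2)*(-5*I*sqrt(5))) = -2 + (5*J - 10*I*sqrt(10)) = -2 + 5*J - 10*I*sqrt(10))
n(-12)*(L + 332) = (-2 + 5*(-12) - 10*I*sqrt(10))*(-79/3 + 332) = (-2 - 60 - 10*I*sqrt(10))*(917/3) = (-62 - 10*I*sqrt(10))*(917/3) = -56854/3 - 9170*I*sqrt(10)/3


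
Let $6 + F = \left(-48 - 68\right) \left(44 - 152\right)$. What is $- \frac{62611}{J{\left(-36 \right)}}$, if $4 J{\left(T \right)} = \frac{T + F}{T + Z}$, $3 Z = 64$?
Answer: $\frac{5509768}{18729} \approx 294.18$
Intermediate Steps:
$F = 12522$ ($F = -6 + \left(-48 - 68\right) \left(44 - 152\right) = -6 - -12528 = -6 + 12528 = 12522$)
$Z = \frac{64}{3}$ ($Z = \frac{1}{3} \cdot 64 = \frac{64}{3} \approx 21.333$)
$J{\left(T \right)} = \frac{12522 + T}{4 \left(\frac{64}{3} + T\right)}$ ($J{\left(T \right)} = \frac{\left(T + 12522\right) \frac{1}{T + \frac{64}{3}}}{4} = \frac{\left(12522 + T\right) \frac{1}{\frac{64}{3} + T}}{4} = \frac{\frac{1}{\frac{64}{3} + T} \left(12522 + T\right)}{4} = \frac{12522 + T}{4 \left(\frac{64}{3} + T\right)}$)
$- \frac{62611}{J{\left(-36 \right)}} = - \frac{62611}{\frac{3}{4} \frac{1}{64 + 3 \left(-36\right)} \left(12522 - 36\right)} = - \frac{62611}{\frac{3}{4} \frac{1}{64 - 108} \cdot 12486} = - \frac{62611}{\frac{3}{4} \frac{1}{-44} \cdot 12486} = - \frac{62611}{\frac{3}{4} \left(- \frac{1}{44}\right) 12486} = - \frac{62611}{- \frac{18729}{88}} = \left(-62611\right) \left(- \frac{88}{18729}\right) = \frac{5509768}{18729}$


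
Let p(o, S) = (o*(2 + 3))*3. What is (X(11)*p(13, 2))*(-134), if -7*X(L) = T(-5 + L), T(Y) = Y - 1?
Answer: 130650/7 ≈ 18664.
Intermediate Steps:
T(Y) = -1 + Y
p(o, S) = 15*o (p(o, S) = (o*5)*3 = (5*o)*3 = 15*o)
X(L) = 6/7 - L/7 (X(L) = -(-1 + (-5 + L))/7 = -(-6 + L)/7 = 6/7 - L/7)
(X(11)*p(13, 2))*(-134) = ((6/7 - 1/7*11)*(15*13))*(-134) = ((6/7 - 11/7)*195)*(-134) = -5/7*195*(-134) = -975/7*(-134) = 130650/7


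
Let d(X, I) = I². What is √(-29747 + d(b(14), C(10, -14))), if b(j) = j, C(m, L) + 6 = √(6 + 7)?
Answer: √(-29747 + (6 - √13)²) ≈ 172.46*I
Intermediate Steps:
C(m, L) = -6 + √13 (C(m, L) = -6 + √(6 + 7) = -6 + √13)
√(-29747 + d(b(14), C(10, -14))) = √(-29747 + (-6 + √13)²)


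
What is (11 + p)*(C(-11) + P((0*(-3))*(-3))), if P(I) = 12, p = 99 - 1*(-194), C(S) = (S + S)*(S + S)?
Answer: 150784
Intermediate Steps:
C(S) = 4*S**2 (C(S) = (2*S)*(2*S) = 4*S**2)
p = 293 (p = 99 + 194 = 293)
(11 + p)*(C(-11) + P((0*(-3))*(-3))) = (11 + 293)*(4*(-11)**2 + 12) = 304*(4*121 + 12) = 304*(484 + 12) = 304*496 = 150784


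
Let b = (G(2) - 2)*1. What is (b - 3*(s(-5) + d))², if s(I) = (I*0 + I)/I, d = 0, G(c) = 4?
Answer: 1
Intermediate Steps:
b = 2 (b = (4 - 2)*1 = 2*1 = 2)
s(I) = 1 (s(I) = (0 + I)/I = I/I = 1)
(b - 3*(s(-5) + d))² = (2 - 3*(1 + 0))² = (2 - 3*1)² = (2 - 3)² = (-1)² = 1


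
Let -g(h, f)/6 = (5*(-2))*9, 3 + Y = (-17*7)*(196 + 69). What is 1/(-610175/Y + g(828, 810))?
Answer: 31538/17640695 ≈ 0.0017878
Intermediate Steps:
Y = -31538 (Y = -3 + (-17*7)*(196 + 69) = -3 - 119*265 = -3 - 31535 = -31538)
g(h, f) = 540 (g(h, f) = -6*5*(-2)*9 = -(-60)*9 = -6*(-90) = 540)
1/(-610175/Y + g(828, 810)) = 1/(-610175/(-31538) + 540) = 1/(-610175*(-1/31538) + 540) = 1/(610175/31538 + 540) = 1/(17640695/31538) = 31538/17640695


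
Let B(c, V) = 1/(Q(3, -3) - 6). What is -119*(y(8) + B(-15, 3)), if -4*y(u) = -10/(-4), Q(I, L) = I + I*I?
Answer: 1309/24 ≈ 54.542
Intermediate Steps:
Q(I, L) = I + I**2
y(u) = -5/8 (y(u) = -(-5)/(2*(-4)) = -(-5)*(-1)/(2*4) = -1/4*5/2 = -5/8)
B(c, V) = 1/6 (B(c, V) = 1/(3*(1 + 3) - 6) = 1/(3*4 - 6) = 1/(12 - 6) = 1/6)
-119*(y(8) + B(-15, 3)) = -119*(-5/8 + 1/6) = -119*(-11/24) = 1309/24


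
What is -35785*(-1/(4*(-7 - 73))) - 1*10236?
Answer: -662261/64 ≈ -10348.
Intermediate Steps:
-35785*(-1/(4*(-7 - 73))) - 1*10236 = -35785/((-80*(-4))) - 10236 = -35785/320 - 10236 = -35785*1/320 - 10236 = -7157/64 - 10236 = -662261/64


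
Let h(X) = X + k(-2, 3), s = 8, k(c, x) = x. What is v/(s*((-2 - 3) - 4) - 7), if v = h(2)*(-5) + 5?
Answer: 20/79 ≈ 0.25316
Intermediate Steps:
h(X) = 3 + X (h(X) = X + 3 = 3 + X)
v = -20 (v = (3 + 2)*(-5) + 5 = 5*(-5) + 5 = -25 + 5 = -20)
v/(s*((-2 - 3) - 4) - 7) = -20/(8*((-2 - 3) - 4) - 7) = -20/(8*(-5 - 4) - 7) = -20/(8*(-9) - 7) = -20/(-72 - 7) = -20/(-79) = -20*(-1/79) = 20/79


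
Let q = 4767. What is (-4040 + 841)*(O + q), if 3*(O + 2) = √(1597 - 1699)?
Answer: -15243235 - 3199*I*√102/3 ≈ -1.5243e+7 - 10769.0*I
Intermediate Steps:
O = -2 + I*√102/3 (O = -2 + √(1597 - 1699)/3 = -2 + √(-102)/3 = -2 + (I*√102)/3 = -2 + I*√102/3 ≈ -2.0 + 3.3665*I)
(-4040 + 841)*(O + q) = (-4040 + 841)*((-2 + I*√102/3) + 4767) = -3199*(4765 + I*√102/3) = -15243235 - 3199*I*√102/3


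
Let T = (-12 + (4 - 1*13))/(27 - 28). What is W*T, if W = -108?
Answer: -2268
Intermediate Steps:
T = 21 (T = (-12 + (4 - 13))/(-1) = (-12 - 9)*(-1) = -21*(-1) = 21)
W*T = -108*21 = -2268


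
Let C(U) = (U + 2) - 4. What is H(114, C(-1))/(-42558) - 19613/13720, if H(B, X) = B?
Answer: -139375689/97315960 ≈ -1.4322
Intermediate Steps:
C(U) = -2 + U (C(U) = (2 + U) - 4 = -2 + U)
H(114, C(-1))/(-42558) - 19613/13720 = 114/(-42558) - 19613/13720 = 114*(-1/42558) - 19613*1/13720 = -19/7093 - 19613/13720 = -139375689/97315960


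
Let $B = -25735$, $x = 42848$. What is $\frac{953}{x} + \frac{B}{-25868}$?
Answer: $\frac{281836371}{277098016} \approx 1.0171$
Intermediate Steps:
$\frac{953}{x} + \frac{B}{-25868} = \frac{953}{42848} - \frac{25735}{-25868} = 953 \cdot \frac{1}{42848} - - \frac{25735}{25868} = \frac{953}{42848} + \frac{25735}{25868} = \frac{281836371}{277098016}$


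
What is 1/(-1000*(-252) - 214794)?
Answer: 1/37206 ≈ 2.6877e-5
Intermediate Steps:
1/(-1000*(-252) - 214794) = 1/(252000 - 214794) = 1/37206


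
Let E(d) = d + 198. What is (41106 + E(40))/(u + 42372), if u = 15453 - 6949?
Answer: 10336/12719 ≈ 0.81264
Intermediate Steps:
u = 8504
E(d) = 198 + d
(41106 + E(40))/(u + 42372) = (41106 + (198 + 40))/(8504 + 42372) = (41106 + 238)/50876 = 41344*(1/50876) = 10336/12719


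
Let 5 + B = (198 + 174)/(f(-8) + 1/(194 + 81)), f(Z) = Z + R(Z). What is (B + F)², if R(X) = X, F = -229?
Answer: 1280667935556/19351201 ≈ 66180.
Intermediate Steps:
f(Z) = 2*Z (f(Z) = Z + Z = 2*Z)
B = -124295/4399 (B = -5 + (198 + 174)/(2*(-8) + 1/(194 + 81)) = -5 + 372/(-16 + 1/275) = -5 + 372/(-4399/275) = -5 + 372*(-275/4399) = -5 - 102300/4399 = -124295/4399 ≈ -28.255)
(B + F)² = (-124295/4399 - 229)² = (-1131666/4399)² = 1280667935556/19351201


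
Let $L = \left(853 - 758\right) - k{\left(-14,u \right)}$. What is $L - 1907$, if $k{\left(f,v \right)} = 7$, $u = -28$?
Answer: $-1819$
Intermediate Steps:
$L = 88$ ($L = \left(853 - 758\right) - 7 = 95 - 7 = 88$)
$L - 1907 = 88 - 1907 = -1819$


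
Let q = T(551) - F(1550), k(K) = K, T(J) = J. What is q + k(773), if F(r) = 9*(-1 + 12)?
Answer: 1225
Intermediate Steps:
F(r) = 99 (F(r) = 9*11 = 99)
q = 452 (q = 551 - 1*99 = 551 - 99 = 452)
q + k(773) = 452 + 773 = 1225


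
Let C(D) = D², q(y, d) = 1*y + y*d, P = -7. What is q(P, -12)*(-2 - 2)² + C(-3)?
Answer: 1241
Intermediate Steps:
q(y, d) = y + d*y
q(P, -12)*(-2 - 2)² + C(-3) = (-7*(1 - 12))*(-2 - 2)² + (-3)² = -7*(-11)*(-4)² + 9 = 77*16 + 9 = 1232 + 9 = 1241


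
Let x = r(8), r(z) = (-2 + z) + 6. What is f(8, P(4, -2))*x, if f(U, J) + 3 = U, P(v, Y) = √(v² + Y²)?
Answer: 60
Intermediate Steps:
P(v, Y) = √(Y² + v²)
f(U, J) = -3 + U
r(z) = 4 + z
x = 12 (x = 4 + 8 = 12)
f(8, P(4, -2))*x = (-3 + 8)*12 = 5*12 = 60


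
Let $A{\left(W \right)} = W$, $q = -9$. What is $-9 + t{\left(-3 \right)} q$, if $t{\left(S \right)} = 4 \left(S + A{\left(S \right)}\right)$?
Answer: $207$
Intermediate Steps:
$t{\left(S \right)} = 8 S$ ($t{\left(S \right)} = 4 \left(S + S\right) = 4 \cdot 2 S = 8 S$)
$-9 + t{\left(-3 \right)} q = -9 + 8 \left(-3\right) \left(-9\right) = -9 - -216 = -9 + 216 = 207$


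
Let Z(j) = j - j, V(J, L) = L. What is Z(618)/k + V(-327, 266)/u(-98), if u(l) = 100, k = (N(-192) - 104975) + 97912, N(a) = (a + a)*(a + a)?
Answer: 133/50 ≈ 2.6600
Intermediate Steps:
N(a) = 4*a² (N(a) = (2*a)*(2*a) = 4*a²)
Z(j) = 0
k = 140393 (k = (4*(-192)² - 104975) + 97912 = (4*36864 - 104975) + 97912 = (147456 - 104975) + 97912 = 42481 + 97912 = 140393)
Z(618)/k + V(-327, 266)/u(-98) = 0/140393 + 266/100 = 0*(1/140393) + 266*(1/100) = 0 + 133/50 = 133/50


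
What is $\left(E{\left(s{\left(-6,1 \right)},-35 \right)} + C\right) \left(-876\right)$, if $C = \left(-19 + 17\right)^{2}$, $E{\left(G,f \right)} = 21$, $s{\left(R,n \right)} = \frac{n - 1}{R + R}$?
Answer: $-21900$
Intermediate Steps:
$s{\left(R,n \right)} = \frac{-1 + n}{2 R}$
$C = 4$ ($C = \left(-2\right)^{2} = 4$)
$\left(E{\left(s{\left(-6,1 \right)},-35 \right)} + C\right) \left(-876\right) = \left(21 + 4\right) \left(-876\right) = 25 \left(-876\right) = -21900$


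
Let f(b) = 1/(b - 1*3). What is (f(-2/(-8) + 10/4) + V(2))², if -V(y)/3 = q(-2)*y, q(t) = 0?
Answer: 16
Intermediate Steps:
V(y) = 0 (V(y) = -0*y = -3*0 = 0)
f(b) = 1/(-3 + b) (f(b) = 1/(b - 3) = 1/(-3 + b))
(f(-2/(-8) + 10/4) + V(2))² = (1/(-3 + (-2/(-8) + 10/4)) + 0)² = (1/(-3 + (-2*(-⅛) + 10*(¼))) + 0)² = (1/(-3 + (¼ + 5/2)) + 0)² = (1/(-3 + 11/4) + 0)² = (1/(-¼) + 0)² = (-4 + 0)² = (-4)² = 16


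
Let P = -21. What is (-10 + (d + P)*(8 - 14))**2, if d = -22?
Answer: 61504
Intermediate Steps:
(-10 + (d + P)*(8 - 14))**2 = (-10 + (-22 - 21)*(8 - 14))**2 = (-10 - 43*(-6))**2 = (-10 + 258)**2 = 248**2 = 61504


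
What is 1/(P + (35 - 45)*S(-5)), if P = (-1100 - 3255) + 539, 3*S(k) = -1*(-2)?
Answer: -3/11468 ≈ -0.00026160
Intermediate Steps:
S(k) = 2/3 (S(k) = (-1*(-2))/3 = (1/3)*2 = 2/3)
P = -3816 (P = -4355 + 539 = -3816)
1/(P + (35 - 45)*S(-5)) = 1/(-3816 + (35 - 45)*(2/3)) = 1/(-3816 - 10*2/3) = 1/(-3816 - 20/3) = 1/(-11468/3) = -3/11468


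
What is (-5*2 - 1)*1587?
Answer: -17457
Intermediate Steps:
(-5*2 - 1)*1587 = (-10 - 1)*1587 = -11*1587 = -17457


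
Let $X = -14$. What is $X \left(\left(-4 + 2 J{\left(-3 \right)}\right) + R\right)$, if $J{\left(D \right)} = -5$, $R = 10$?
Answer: $56$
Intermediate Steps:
$X \left(\left(-4 + 2 J{\left(-3 \right)}\right) + R\right) = - 14 \left(\left(-4 + 2 \left(-5\right)\right) + 10\right) = - 14 \left(\left(-4 - 10\right) + 10\right) = - 14 \left(-14 + 10\right) = \left(-14\right) \left(-4\right) = 56$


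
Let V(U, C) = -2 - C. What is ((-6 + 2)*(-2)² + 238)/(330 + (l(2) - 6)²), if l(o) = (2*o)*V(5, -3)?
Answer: 111/167 ≈ 0.66467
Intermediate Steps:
l(o) = 2*o (l(o) = (2*o)*(-2 - 1*(-3)) = (2*o)*(-2 + 3) = (2*o)*1 = 2*o)
((-6 + 2)*(-2)² + 238)/(330 + (l(2) - 6)²) = ((-6 + 2)*(-2)² + 238)/(330 + (2*2 - 6)²) = (-4*4 + 238)/(330 + (4 - 6)²) = (-16 + 238)/(330 + (-2)²) = 222/(330 + 4) = 222/334 = 222*(1/334) = 111/167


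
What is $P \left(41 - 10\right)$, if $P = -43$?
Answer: $-1333$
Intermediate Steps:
$P \left(41 - 10\right) = - 43 \left(41 - 10\right) = \left(-43\right) 31 = -1333$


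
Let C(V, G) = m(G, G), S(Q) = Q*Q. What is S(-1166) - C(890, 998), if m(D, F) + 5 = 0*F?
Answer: 1359561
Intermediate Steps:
S(Q) = Q²
m(D, F) = -5 (m(D, F) = -5 + 0*F = -5 + 0 = -5)
C(V, G) = -5
S(-1166) - C(890, 998) = (-1166)² - 1*(-5) = 1359556 + 5 = 1359561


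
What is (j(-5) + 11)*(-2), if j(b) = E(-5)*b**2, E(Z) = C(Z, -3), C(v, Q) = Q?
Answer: 128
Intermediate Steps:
E(Z) = -3
j(b) = -3*b**2
(j(-5) + 11)*(-2) = (-3*(-5)**2 + 11)*(-2) = (-3*25 + 11)*(-2) = (-75 + 11)*(-2) = -64*(-2) = 128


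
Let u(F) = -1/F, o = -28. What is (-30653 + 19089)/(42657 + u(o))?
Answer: -323792/1194397 ≈ -0.27109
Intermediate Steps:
(-30653 + 19089)/(42657 + u(o)) = (-30653 + 19089)/(42657 - 1/(-28)) = -11564/(42657 - 1*(-1/28)) = -11564/(42657 + 1/28) = -11564/1194397/28 = -11564*28/1194397 = -323792/1194397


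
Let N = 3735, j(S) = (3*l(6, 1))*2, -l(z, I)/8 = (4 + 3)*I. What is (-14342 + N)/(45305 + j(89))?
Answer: -10607/44969 ≈ -0.23587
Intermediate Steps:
l(z, I) = -56*I (l(z, I) = -8*(4 + 3)*I = -56*I)
j(S) = -336 (j(S) = (3*(-56*1))*2 = (3*(-56))*2 = -168*2 = -336)
(-14342 + N)/(45305 + j(89)) = (-14342 + 3735)/(45305 - 336) = -10607/44969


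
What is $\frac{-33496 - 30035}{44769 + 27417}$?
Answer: $- \frac{21177}{24062} \approx -0.8801$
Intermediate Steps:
$\frac{-33496 - 30035}{44769 + 27417} = - \frac{63531}{72186} = \left(-63531\right) \frac{1}{72186} = - \frac{21177}{24062}$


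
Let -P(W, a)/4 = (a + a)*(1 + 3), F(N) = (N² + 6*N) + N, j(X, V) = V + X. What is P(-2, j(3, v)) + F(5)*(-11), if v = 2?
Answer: -820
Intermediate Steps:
F(N) = N² + 7*N
P(W, a) = -32*a (P(W, a) = -4*(a + a)*(1 + 3) = -4*2*a*4 = -32*a)
P(-2, j(3, v)) + F(5)*(-11) = -32*(2 + 3) + (5*(7 + 5))*(-11) = -32*5 + (5*12)*(-11) = -160 + 60*(-11) = -160 - 660 = -820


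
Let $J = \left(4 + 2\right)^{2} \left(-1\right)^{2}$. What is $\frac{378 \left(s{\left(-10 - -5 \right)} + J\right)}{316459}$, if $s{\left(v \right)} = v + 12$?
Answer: $\frac{16254}{316459} \approx 0.051362$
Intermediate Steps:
$s{\left(v \right)} = 12 + v$
$J = 36$ ($J = 6^{2} \cdot 1 = 36 \cdot 1 = 36$)
$\frac{378 \left(s{\left(-10 - -5 \right)} + J\right)}{316459} = \frac{378 \left(\left(12 - 5\right) + 36\right)}{316459} = 378 \left(\left(12 + \left(-10 + 5\right)\right) + 36\right) \frac{1}{316459} = 378 \left(\left(12 - 5\right) + 36\right) \frac{1}{316459} = 378 \left(7 + 36\right) \frac{1}{316459} = 378 \cdot 43 \cdot \frac{1}{316459} = 16254 \cdot \frac{1}{316459} = \frac{16254}{316459}$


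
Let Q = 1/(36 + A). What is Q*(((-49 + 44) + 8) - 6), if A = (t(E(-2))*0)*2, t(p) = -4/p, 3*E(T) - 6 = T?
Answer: -1/12 ≈ -0.083333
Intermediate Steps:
E(T) = 2 + T/3
A = 0 (A = (-4/(2 + (⅓)*(-2))*0)*2 = (-4/(2 - ⅔)*0)*2 = (-4/4/3*0)*2 = (-4*¾*0)*2 = -3*0*2 = 0*2 = 0)
Q = 1/36 (Q = 1/(36 + 0) = 1/36 ≈ 0.027778)
Q*(((-49 + 44) + 8) - 6) = (((-49 + 44) + 8) - 6)/36 = ((-5 + 8) - 6)/36 = (3 - 6)/36 = (1/36)*(-3) = -1/12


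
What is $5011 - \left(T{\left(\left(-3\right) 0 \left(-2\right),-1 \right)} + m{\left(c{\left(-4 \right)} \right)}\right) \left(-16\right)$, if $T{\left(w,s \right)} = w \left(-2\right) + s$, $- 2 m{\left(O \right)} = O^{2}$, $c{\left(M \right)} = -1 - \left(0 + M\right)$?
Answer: $4923$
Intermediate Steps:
$c{\left(M \right)} = -1 - M$
$m{\left(O \right)} = - \frac{O^{2}}{2}$
$T{\left(w,s \right)} = s - 2 w$ ($T{\left(w,s \right)} = - 2 w + s = s - 2 w$)
$5011 - \left(T{\left(\left(-3\right) 0 \left(-2\right),-1 \right)} + m{\left(c{\left(-4 \right)} \right)}\right) \left(-16\right) = 5011 - \left(\left(-1 - 2 \left(-3\right) 0 \left(-2\right)\right) - \frac{\left(-1 - -4\right)^{2}}{2}\right) \left(-16\right) = 5011 - \left(\left(-1 - 2 \cdot 0 \left(-2\right)\right) - \frac{\left(-1 + 4\right)^{2}}{2}\right) \left(-16\right) = 5011 - \left(\left(-1 - 0\right) - \frac{3^{2}}{2}\right) \left(-16\right) = 5011 - \left(\left(-1 + 0\right) - \frac{9}{2}\right) \left(-16\right) = 5011 - \left(-1 - \frac{9}{2}\right) \left(-16\right) = 5011 - \left(- \frac{11}{2}\right) \left(-16\right) = 5011 - 88 = 4923$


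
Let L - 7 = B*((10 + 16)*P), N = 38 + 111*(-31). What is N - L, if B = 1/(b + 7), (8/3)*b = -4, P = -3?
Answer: -37354/11 ≈ -3395.8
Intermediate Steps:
b = -3/2 (b = (3/8)*(-4) = -3/2 ≈ -1.5000)
N = -3403 (N = 38 - 3441 = -3403)
B = 2/11 (B = 1/(-3/2 + 7) = 1/(11/2) = 2/11 ≈ 0.18182)
L = -79/11 (L = 7 + 2*((10 + 16)*(-3))/11 = 7 + 2*(26*(-3))/11 = 7 + (2/11)*(-78) = 7 - 156/11 = -79/11 ≈ -7.1818)
N - L = -3403 - 1*(-79/11) = -3403 + 79/11 = -37354/11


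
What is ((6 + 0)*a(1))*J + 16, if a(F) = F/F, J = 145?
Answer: 886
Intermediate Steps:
a(F) = 1
((6 + 0)*a(1))*J + 16 = ((6 + 0)*1)*145 + 16 = (6*1)*145 + 16 = 6*145 + 16 = 870 + 16 = 886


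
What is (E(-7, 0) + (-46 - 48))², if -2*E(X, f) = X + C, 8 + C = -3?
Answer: 7225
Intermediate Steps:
C = -11 (C = -8 - 3 = -11)
E(X, f) = 11/2 - X/2 (E(X, f) = -(X - 11)/2 = -(-11 + X)/2 = 11/2 - X/2)
(E(-7, 0) + (-46 - 48))² = ((11/2 - ½*(-7)) + (-46 - 48))² = ((11/2 + 7/2) - 94)² = (9 - 94)² = (-85)² = 7225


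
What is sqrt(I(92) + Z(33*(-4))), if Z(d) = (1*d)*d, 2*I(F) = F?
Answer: sqrt(17470) ≈ 132.17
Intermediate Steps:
I(F) = F/2
Z(d) = d**2 (Z(d) = d*d = d**2)
sqrt(I(92) + Z(33*(-4))) = sqrt((1/2)*92 + (33*(-4))**2) = sqrt(46 + (-132)**2) = sqrt(46 + 17424) = sqrt(17470)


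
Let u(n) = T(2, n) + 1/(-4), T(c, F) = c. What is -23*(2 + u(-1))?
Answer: -345/4 ≈ -86.250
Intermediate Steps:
u(n) = 7/4 (u(n) = 2 + 1/(-4) = 2 - ¼ = 7/4)
-23*(2 + u(-1)) = -23*(2 + 7/4) = -23*15/4 = -345/4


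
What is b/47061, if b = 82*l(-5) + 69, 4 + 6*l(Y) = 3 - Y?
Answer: 53/20169 ≈ 0.0026278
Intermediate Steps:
l(Y) = -⅙ - Y/6 (l(Y) = -⅔ + (3 - Y)/6 = -⅔ + (½ - Y/6) = -⅙ - Y/6)
b = 371/3 (b = 82*(-⅙ - ⅙*(-5)) + 69 = 82*(-⅙ + ⅚) + 69 = 82*(⅔) + 69 = 164/3 + 69 = 371/3 ≈ 123.67)
b/47061 = (371/3)/47061 = (371/3)*(1/47061) = 53/20169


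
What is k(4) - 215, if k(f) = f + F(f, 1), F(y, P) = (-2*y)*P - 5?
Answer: -224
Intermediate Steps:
F(y, P) = -5 - 2*P*y (F(y, P) = -2*P*y - 5 = -5 - 2*P*y)
k(f) = -5 - f (k(f) = f + (-5 - 2*1*f) = f + (-5 - 2*f) = -5 - f)
k(4) - 215 = (-5 - 1*4) - 215 = (-5 - 4) - 215 = -9 - 215 = -224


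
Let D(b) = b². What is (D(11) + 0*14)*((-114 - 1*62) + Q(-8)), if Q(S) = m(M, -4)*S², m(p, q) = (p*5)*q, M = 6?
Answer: -950576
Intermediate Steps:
m(p, q) = 5*p*q (m(p, q) = (5*p)*q = 5*p*q)
Q(S) = -120*S² (Q(S) = (5*6*(-4))*S² = -120*S²)
(D(11) + 0*14)*((-114 - 1*62) + Q(-8)) = (11² + 0*14)*((-114 - 1*62) - 120*(-8)²) = (121 + 0)*((-114 - 62) - 120*64) = 121*(-176 - 7680) = 121*(-7856) = -950576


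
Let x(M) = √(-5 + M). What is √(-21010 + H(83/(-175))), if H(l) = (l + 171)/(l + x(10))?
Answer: √(1773672 - 3676750*√5)/√(-83 + 175*√5) ≈ 144.61*I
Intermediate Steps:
H(l) = (171 + l)/(l + √5) (H(l) = (l + 171)/(l + √(-5 + 10)) = (171 + l)/(l + √5))
√(-21010 + H(83/(-175))) = √(-21010 + (171 + 83/(-175))/(83/(-175) + √5)) = √(-21010 + (171 + 83*(-1/175))/(83*(-1/175) + √5)) = √(-21010 + (171 - 83/175)/(-83/175 + √5)) = √(-21010 + (29842/175)/(-83/175 + √5)) = √(-21010 + 29842/(175*(-83/175 + √5)))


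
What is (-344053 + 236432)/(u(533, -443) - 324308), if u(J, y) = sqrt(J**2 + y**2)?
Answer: 17451175634/52587599263 + 107621*sqrt(480338)/105175198526 ≈ 0.33256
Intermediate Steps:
(-344053 + 236432)/(u(533, -443) - 324308) = (-344053 + 236432)/(sqrt(533**2 + (-443)**2) - 324308) = -107621/(sqrt(284089 + 196249) - 324308) = -107621/(sqrt(480338) - 324308) = -107621/(-324308 + sqrt(480338))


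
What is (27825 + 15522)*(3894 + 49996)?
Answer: 2335969830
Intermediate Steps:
(27825 + 15522)*(3894 + 49996) = 43347*53890 = 2335969830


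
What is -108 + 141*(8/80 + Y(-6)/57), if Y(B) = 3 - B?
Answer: -13611/190 ≈ -71.637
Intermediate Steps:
-108 + 141*(8/80 + Y(-6)/57) = -108 + 141*(8/80 + (3 - 1*(-6))/57) = -108 + 141*(8*(1/80) + (3 + 6)*(1/57)) = -108 + 141*(1/10 + 9*(1/57)) = -108 + 141*(1/10 + 3/19) = -108 + 141*(49/190) = -108 + 6909/190 = -13611/190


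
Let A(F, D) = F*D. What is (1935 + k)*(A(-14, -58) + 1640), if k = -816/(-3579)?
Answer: 5660998604/1193 ≈ 4.7452e+6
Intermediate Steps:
A(F, D) = D*F
k = 272/1193 (k = -816*(-1/3579) = 272/1193 ≈ 0.22800)
(1935 + k)*(A(-14, -58) + 1640) = (1935 + 272/1193)*(-58*(-14) + 1640) = 2308727*(812 + 1640)/1193 = (2308727/1193)*2452 = 5660998604/1193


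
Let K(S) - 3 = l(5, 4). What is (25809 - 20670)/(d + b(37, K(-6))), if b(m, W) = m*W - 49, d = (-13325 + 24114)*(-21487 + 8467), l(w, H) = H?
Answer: -1713/46824190 ≈ -3.6584e-5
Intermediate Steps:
K(S) = 7 (K(S) = 3 + 4 = 7)
d = -140472780 (d = 10789*(-13020) = -140472780)
b(m, W) = -49 + W*m (b(m, W) = W*m - 49 = -49 + W*m)
(25809 - 20670)/(d + b(37, K(-6))) = (25809 - 20670)/(-140472780 + (-49 + 7*37)) = 5139/(-140472780 + (-49 + 259)) = 5139/(-140472780 + 210) = 5139/(-140472570) = 5139*(-1/140472570) = -1713/46824190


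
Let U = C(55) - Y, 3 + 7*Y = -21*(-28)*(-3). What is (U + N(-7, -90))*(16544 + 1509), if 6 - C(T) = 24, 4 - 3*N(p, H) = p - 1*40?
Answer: 4539040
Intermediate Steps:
N(p, H) = 44/3 - p/3 (N(p, H) = 4/3 - (p - 1*40)/3 = 4/3 - (p - 40)/3 = 4/3 - (-40 + p)/3 = 4/3 + (40/3 - p/3) = 44/3 - p/3)
C(T) = -18 (C(T) = 6 - 1*24 = 6 - 24 = -18)
Y = -1767/7 (Y = -3/7 + (-21*(-28)*(-3))/7 = -3/7 + (588*(-3))/7 = -3/7 + (⅐)*(-1764) = -3/7 - 252 = -1767/7 ≈ -252.43)
U = 1641/7 (U = -18 - 1*(-1767/7) = -18 + 1767/7 = 1641/7 ≈ 234.43)
(U + N(-7, -90))*(16544 + 1509) = (1641/7 + (44/3 - ⅓*(-7)))*(16544 + 1509) = (1641/7 + (44/3 + 7/3))*18053 = (1641/7 + 17)*18053 = (1760/7)*18053 = 4539040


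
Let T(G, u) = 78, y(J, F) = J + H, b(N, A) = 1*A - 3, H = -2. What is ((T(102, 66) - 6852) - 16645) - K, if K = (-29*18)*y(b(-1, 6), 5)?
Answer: -22897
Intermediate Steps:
b(N, A) = -3 + A (b(N, A) = A - 3 = -3 + A)
y(J, F) = -2 + J (y(J, F) = J - 2 = -2 + J)
K = -522 (K = (-29*18)*(-2 + (-3 + 6)) = -522*(-2 + 3) = -522*1 = -522)
((T(102, 66) - 6852) - 16645) - K = ((78 - 6852) - 16645) - 1*(-522) = (-6774 - 16645) + 522 = -23419 + 522 = -22897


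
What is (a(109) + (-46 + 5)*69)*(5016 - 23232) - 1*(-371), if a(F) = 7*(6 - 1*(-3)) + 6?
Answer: 50276531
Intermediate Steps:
a(F) = 69 (a(F) = 7*(6 + 3) + 6 = 7*9 + 6 = 63 + 6 = 69)
(a(109) + (-46 + 5)*69)*(5016 - 23232) - 1*(-371) = (69 + (-46 + 5)*69)*(5016 - 23232) - 1*(-371) = (69 - 41*69)*(-18216) + 371 = (69 - 2829)*(-18216) + 371 = -2760*(-18216) + 371 = 50276160 + 371 = 50276531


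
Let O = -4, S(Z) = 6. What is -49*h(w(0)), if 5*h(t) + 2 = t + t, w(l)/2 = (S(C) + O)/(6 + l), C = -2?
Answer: 98/15 ≈ 6.5333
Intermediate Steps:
w(l) = 4/(6 + l) (w(l) = 2*((6 - 4)/(6 + l)) = 2*(2/(6 + l)) = 4/(6 + l))
h(t) = -⅖ + 2*t/5 (h(t) = -⅖ + (t + t)/5 = -⅖ + (2*t)/5 = -⅖ + 2*t/5)
-49*h(w(0)) = -49*(-⅖ + 2*(4/(6 + 0))/5) = -49*(-⅖ + 2*(4/6)/5) = -49*(-⅖ + 2*(4*(⅙))/5) = -49*(-⅖ + (⅖)*(⅔)) = -49*(-⅖ + 4/15) = -49*(-2/15) = 98/15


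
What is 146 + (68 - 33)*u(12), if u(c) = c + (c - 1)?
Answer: 951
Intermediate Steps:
u(c) = -1 + 2*c (u(c) = c + (-1 + c) = -1 + 2*c)
146 + (68 - 33)*u(12) = 146 + (68 - 33)*(-1 + 2*12) = 146 + 35*(-1 + 24) = 146 + 35*23 = 146 + 805 = 951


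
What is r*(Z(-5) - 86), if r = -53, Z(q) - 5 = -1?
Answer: 4346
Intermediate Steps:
Z(q) = 4 (Z(q) = 5 - 1 = 4)
r*(Z(-5) - 86) = -53*(4 - 86) = -53*(-82) = 4346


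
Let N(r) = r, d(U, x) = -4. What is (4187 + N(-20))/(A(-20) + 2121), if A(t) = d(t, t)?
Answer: 4167/2117 ≈ 1.9684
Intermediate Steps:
A(t) = -4
(4187 + N(-20))/(A(-20) + 2121) = (4187 - 20)/(-4 + 2121) = 4167/2117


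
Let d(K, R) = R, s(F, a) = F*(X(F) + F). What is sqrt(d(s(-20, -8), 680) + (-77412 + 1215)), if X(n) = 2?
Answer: I*sqrt(75517) ≈ 274.8*I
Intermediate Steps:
s(F, a) = F*(2 + F)
sqrt(d(s(-20, -8), 680) + (-77412 + 1215)) = sqrt(680 + (-77412 + 1215)) = sqrt(680 - 76197) = sqrt(-75517) = I*sqrt(75517)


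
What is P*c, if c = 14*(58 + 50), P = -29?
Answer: -43848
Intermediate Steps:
c = 1512 (c = 14*108 = 1512)
P*c = -29*1512 = -43848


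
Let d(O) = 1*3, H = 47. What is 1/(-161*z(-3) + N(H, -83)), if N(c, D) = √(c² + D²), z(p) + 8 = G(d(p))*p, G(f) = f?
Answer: 2737/7482071 - √9098/7482071 ≈ 0.00035306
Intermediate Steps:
d(O) = 3
z(p) = -8 + 3*p
N(c, D) = √(D² + c²)
1/(-161*z(-3) + N(H, -83)) = 1/(-161*(-8 + 3*(-3)) + √((-83)² + 47²)) = 1/(-161*(-8 - 9) + √(6889 + 2209)) = 1/(-161*(-17) + √9098) = 1/(2737 + √9098)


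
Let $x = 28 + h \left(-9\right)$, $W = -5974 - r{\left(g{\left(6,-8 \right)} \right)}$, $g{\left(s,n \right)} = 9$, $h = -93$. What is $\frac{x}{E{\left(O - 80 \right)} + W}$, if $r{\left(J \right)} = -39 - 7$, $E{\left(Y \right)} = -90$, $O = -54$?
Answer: $- \frac{865}{6018} \approx -0.14374$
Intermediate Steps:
$r{\left(J \right)} = -46$ ($r{\left(J \right)} = -39 - 7 = -46$)
$W = -5928$ ($W = -5974 - -46 = -5974 + 46 = -5928$)
$x = 865$ ($x = 28 - -837 = 28 + 837 = 865$)
$\frac{x}{E{\left(O - 80 \right)} + W} = \frac{865}{-90 - 5928} = \frac{865}{-6018} = 865 \left(- \frac{1}{6018}\right) = - \frac{865}{6018}$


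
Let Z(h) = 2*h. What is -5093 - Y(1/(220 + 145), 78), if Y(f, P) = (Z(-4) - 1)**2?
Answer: -5174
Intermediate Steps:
Y(f, P) = 81 (Y(f, P) = (2*(-4) - 1)**2 = (-8 - 1)**2 = (-9)**2 = 81)
-5093 - Y(1/(220 + 145), 78) = -5093 - 1*81 = -5093 - 81 = -5174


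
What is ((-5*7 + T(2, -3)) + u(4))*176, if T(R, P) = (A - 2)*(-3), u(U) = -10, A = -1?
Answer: -6336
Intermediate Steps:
T(R, P) = 9 (T(R, P) = (-1 - 2)*(-3) = -3*(-3) = 9)
((-5*7 + T(2, -3)) + u(4))*176 = ((-5*7 + 9) - 10)*176 = ((-35 + 9) - 10)*176 = (-26 - 10)*176 = -36*176 = -6336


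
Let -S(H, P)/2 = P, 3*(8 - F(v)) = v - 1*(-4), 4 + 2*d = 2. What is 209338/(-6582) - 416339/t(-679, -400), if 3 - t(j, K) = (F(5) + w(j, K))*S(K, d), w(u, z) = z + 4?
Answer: -1452336814/2583435 ≈ -562.17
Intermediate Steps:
d = -1 (d = -2 + (1/2)*2 = -2 + 1 = -1)
F(v) = 20/3 - v/3 (F(v) = 8 - (v - 1*(-4))/3 = 8 - (v + 4)/3 = 8 - (4 + v)/3 = 8 + (-4/3 - v/3) = 20/3 - v/3)
S(H, P) = -2*P
w(u, z) = 4 + z
t(j, K) = -15 - 2*K (t(j, K) = 3 - ((20/3 - 1/3*5) + (4 + K))*(-2*(-1)) = 3 - ((20/3 - 5/3) + (4 + K))*2 = 3 - (5 + (4 + K))*2 = 3 - (9 + K)*2 = 3 - (18 + 2*K) = 3 + (-18 - 2*K) = -15 - 2*K)
209338/(-6582) - 416339/t(-679, -400) = 209338/(-6582) - 416339/(-15 - 2*(-400)) = 209338*(-1/6582) - 416339/(-15 + 800) = -104669/3291 - 416339/785 = -1452336814/2583435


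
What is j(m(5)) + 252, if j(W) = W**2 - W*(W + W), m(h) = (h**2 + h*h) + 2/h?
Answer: -57204/25 ≈ -2288.2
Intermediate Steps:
m(h) = 2/h + 2*h**2 (m(h) = (h**2 + h**2) + 2/h = 2*h**2 + 2/h = 2/h + 2*h**2)
j(W) = -W**2 (j(W) = W**2 - W*2*W = W**2 - 2*W**2 = -W**2)
j(m(5)) + 252 = -(2*(1 + 5**3)/5)**2 + 252 = -(2*(1/5)*(1 + 125))**2 + 252 = -(2*(1/5)*126)**2 + 252 = -(252/5)**2 + 252 = -1*63504/25 + 252 = -63504/25 + 252 = -57204/25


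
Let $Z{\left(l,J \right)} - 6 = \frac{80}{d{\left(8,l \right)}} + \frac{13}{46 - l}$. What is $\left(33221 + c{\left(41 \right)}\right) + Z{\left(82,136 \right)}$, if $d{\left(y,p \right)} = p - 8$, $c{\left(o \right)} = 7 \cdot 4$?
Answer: $\frac{44296619}{1332} \approx 33256.0$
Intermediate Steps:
$c{\left(o \right)} = 28$
$d{\left(y,p \right)} = -8 + p$
$Z{\left(l,J \right)} = 6 + \frac{13}{46 - l} + \frac{80}{-8 + l}$ ($Z{\left(l,J \right)} = 6 + \left(\frac{80}{-8 + l} + \frac{13}{46 - l}\right) = 6 + \left(\frac{13}{46 - l} + \frac{80}{-8 + l}\right) = 6 + \frac{13}{46 - l} + \frac{80}{-8 + l}$)
$\left(33221 + c{\left(41 \right)}\right) + Z{\left(82,136 \right)} = \left(33221 + 28\right) + \frac{-1368 - 17138 + 6 \cdot 82 \left(-8 + 82\right)}{\left(-46 + 82\right) \left(-8 + 82\right)} = 33249 + \frac{-1368 - 17138 + 6 \cdot 82 \cdot 74}{36 \cdot 74} = 33249 + \frac{1}{36} \cdot \frac{1}{74} \left(-1368 - 17138 + 36408\right) = 33249 + \frac{1}{36} \cdot \frac{1}{74} \cdot 17902 = 33249 + \frac{8951}{1332} = \frac{44296619}{1332}$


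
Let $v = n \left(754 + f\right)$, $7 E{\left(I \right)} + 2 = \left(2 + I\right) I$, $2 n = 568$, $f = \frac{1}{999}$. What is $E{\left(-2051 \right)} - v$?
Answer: $\frac{2700839467}{6993} \approx 3.8622 \cdot 10^{5}$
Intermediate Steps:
$f = \frac{1}{999} \approx 0.001001$
$n = 284$ ($n = \frac{1}{2} \cdot 568 = 284$)
$E{\left(I \right)} = - \frac{2}{7} + \frac{I \left(2 + I\right)}{7}$ ($E{\left(I \right)} = - \frac{2}{7} + \frac{\left(2 + I\right) I}{7} = - \frac{2}{7} + \frac{I \left(2 + I\right)}{7}$)
$v = \frac{213922148}{999}$ ($v = 284 \left(754 + \frac{1}{999}\right) = 284 \cdot \frac{753247}{999} = \frac{213922148}{999} \approx 2.1414 \cdot 10^{5}$)
$E{\left(-2051 \right)} - v = \left(- \frac{2}{7} + \frac{\left(-2051\right)^{2}}{7} + \frac{2}{7} \left(-2051\right)\right) - \frac{213922148}{999} = \left(- \frac{2}{7} + \frac{1}{7} \cdot 4206601 - 586\right) - \frac{213922148}{999} = \left(- \frac{2}{7} + 600943 - 586\right) - \frac{213922148}{999} = \frac{4202497}{7} - \frac{213922148}{999} = \frac{2700839467}{6993}$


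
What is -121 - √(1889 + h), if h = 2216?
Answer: -121 - √4105 ≈ -185.07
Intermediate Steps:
-121 - √(1889 + h) = -121 - √(1889 + 2216) = -121 - √4105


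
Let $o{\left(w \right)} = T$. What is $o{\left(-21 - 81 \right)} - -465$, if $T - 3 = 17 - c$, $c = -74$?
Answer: $559$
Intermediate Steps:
$T = 94$ ($T = 3 + \left(17 - -74\right) = 3 + \left(17 + 74\right) = 3 + 91 = 94$)
$o{\left(w \right)} = 94$
$o{\left(-21 - 81 \right)} - -465 = 94 - -465 = 94 + 465 = 559$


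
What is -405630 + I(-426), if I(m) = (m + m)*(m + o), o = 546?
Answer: -507870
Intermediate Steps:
I(m) = 2*m*(546 + m) (I(m) = (m + m)*(m + 546) = (2*m)*(546 + m) = 2*m*(546 + m))
-405630 + I(-426) = -405630 + 2*(-426)*(546 - 426) = -405630 + 2*(-426)*120 = -405630 - 102240 = -507870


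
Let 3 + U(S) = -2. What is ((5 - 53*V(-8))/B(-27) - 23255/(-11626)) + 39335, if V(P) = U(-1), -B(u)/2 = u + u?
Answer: 228680515/5813 ≈ 39340.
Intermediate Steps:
U(S) = -5 (U(S) = -3 - 2 = -5)
B(u) = -4*u (B(u) = -2*(u + u) = -4*u)
V(P) = -5
((5 - 53*V(-8))/B(-27) - 23255/(-11626)) + 39335 = ((5 - 53*(-5))/((-4*(-27))) - 23255/(-11626)) + 39335 = ((5 + 265)/108 - 23255*(-1/11626)) + 39335 = (270*(1/108) + 23255/11626) + 39335 = (5/2 + 23255/11626) + 39335 = 26160/5813 + 39335 = 228680515/5813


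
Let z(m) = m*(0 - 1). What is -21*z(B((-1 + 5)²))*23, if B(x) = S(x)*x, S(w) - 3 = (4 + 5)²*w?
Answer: 10038672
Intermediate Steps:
S(w) = 3 + 81*w (S(w) = 3 + (4 + 5)²*w = 3 + 9²*w = 3 + 81*w)
B(x) = x*(3 + 81*x) (B(x) = (3 + 81*x)*x = x*(3 + 81*x))
z(m) = -m (z(m) = m*(-1) = -m)
-21*z(B((-1 + 5)²))*23 = -(-21)*3*(-1 + 5)²*(1 + 27*(-1 + 5)²)*23 = -(-21)*3*4²*(1 + 27*4²)*23 = -(-21)*3*16*(1 + 27*16)*23 = -(-21)*3*16*(1 + 432)*23 = -(-21)*3*16*433*23 = -(-21)*20784*23 = -21*(-20784)*23 = 436464*23 = 10038672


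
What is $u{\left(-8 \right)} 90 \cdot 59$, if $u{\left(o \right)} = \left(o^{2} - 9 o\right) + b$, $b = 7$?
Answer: $759330$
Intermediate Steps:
$u{\left(o \right)} = 7 + o^{2} - 9 o$ ($u{\left(o \right)} = \left(o^{2} - 9 o\right) + 7 = 7 + o^{2} - 9 o$)
$u{\left(-8 \right)} 90 \cdot 59 = \left(7 + \left(-8\right)^{2} - -72\right) 90 \cdot 59 = \left(7 + 64 + 72\right) 90 \cdot 59 = 143 \cdot 90 \cdot 59 = 12870 \cdot 59 = 759330$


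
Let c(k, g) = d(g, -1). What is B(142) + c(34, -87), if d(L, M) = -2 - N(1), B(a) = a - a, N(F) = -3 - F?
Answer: 2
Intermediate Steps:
B(a) = 0
d(L, M) = 2 (d(L, M) = -2 - (-3 - 1*1) = -2 - (-3 - 1) = -2 - 1*(-4) = -2 + 4 = 2)
c(k, g) = 2
B(142) + c(34, -87) = 0 + 2 = 2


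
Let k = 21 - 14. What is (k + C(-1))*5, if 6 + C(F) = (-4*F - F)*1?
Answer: 30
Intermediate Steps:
C(F) = -6 - 5*F (C(F) = -6 + (-4*F - F)*1 = -6 - 5*F*1 = -6 - 5*F)
k = 7
(k + C(-1))*5 = (7 + (-6 - 5*(-1)))*5 = (7 + (-6 + 5))*5 = (7 - 1)*5 = 6*5 = 30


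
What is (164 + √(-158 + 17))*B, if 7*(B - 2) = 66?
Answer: 13120/7 + 80*I*√141/7 ≈ 1874.3 + 135.71*I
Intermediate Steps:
B = 80/7 (B = 2 + (⅐)*66 = 2 + 66/7 = 80/7 ≈ 11.429)
(164 + √(-158 + 17))*B = (164 + √(-158 + 17))*(80/7) = (164 + √(-141))*(80/7) = (164 + I*√141)*(80/7) = 13120/7 + 80*I*√141/7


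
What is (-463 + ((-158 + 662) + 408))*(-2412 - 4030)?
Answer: -2892458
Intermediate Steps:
(-463 + ((-158 + 662) + 408))*(-2412 - 4030) = (-463 + (504 + 408))*(-6442) = (-463 + 912)*(-6442) = 449*(-6442) = -2892458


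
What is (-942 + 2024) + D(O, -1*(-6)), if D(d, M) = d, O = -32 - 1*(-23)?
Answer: 1073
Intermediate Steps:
O = -9 (O = -32 + 23 = -9)
(-942 + 2024) + D(O, -1*(-6)) = (-942 + 2024) - 9 = 1082 - 9 = 1073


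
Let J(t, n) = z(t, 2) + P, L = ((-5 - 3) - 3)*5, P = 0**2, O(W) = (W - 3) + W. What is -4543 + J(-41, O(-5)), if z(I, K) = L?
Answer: -4598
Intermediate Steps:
O(W) = -3 + 2*W (O(W) = (-3 + W) + W = -3 + 2*W)
P = 0
L = -55 (L = (-8 - 3)*5 = -11*5 = -55)
z(I, K) = -55
J(t, n) = -55 (J(t, n) = -55 + 0 = -55)
-4543 + J(-41, O(-5)) = -4543 - 55 = -4598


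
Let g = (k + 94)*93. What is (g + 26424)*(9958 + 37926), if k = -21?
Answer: 1590371292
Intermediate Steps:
g = 6789 (g = (-21 + 94)*93 = 73*93 = 6789)
(g + 26424)*(9958 + 37926) = (6789 + 26424)*(9958 + 37926) = 33213*47884 = 1590371292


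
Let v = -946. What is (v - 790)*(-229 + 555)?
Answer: -565936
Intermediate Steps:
(v - 790)*(-229 + 555) = (-946 - 790)*(-229 + 555) = -1736*326 = -565936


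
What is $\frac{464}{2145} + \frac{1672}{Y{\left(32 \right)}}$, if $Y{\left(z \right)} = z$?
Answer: $\frac{450161}{8580} \approx 52.466$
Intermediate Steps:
$\frac{464}{2145} + \frac{1672}{Y{\left(32 \right)}} = \frac{464}{2145} + \frac{1672}{32} = 464 \cdot \frac{1}{2145} + 1672 \cdot \frac{1}{32} = \frac{464}{2145} + \frac{209}{4} = \frac{450161}{8580}$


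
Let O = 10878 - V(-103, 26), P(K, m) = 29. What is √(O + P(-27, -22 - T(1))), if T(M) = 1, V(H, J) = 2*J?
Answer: √10855 ≈ 104.19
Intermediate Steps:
O = 10826 (O = 10878 - 2*26 = 10878 - 1*52 = 10878 - 52 = 10826)
√(O + P(-27, -22 - T(1))) = √(10826 + 29) = √10855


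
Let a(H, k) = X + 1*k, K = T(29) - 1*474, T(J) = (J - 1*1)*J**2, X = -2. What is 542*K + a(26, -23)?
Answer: 12506083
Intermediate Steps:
T(J) = J**2*(-1 + J) (T(J) = (J - 1)*J**2 = (-1 + J)*J**2 = J**2*(-1 + J))
K = 23074 (K = 29**2*(-1 + 29) - 1*474 = 841*28 - 474 = 23548 - 474 = 23074)
a(H, k) = -2 + k (a(H, k) = -2 + 1*k = -2 + k)
542*K + a(26, -23) = 542*23074 + (-2 - 23) = 12506108 - 25 = 12506083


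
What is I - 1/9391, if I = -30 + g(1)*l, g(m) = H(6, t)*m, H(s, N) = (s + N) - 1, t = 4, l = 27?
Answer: 2000282/9391 ≈ 213.00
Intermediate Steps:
H(s, N) = -1 + N + s (H(s, N) = (N + s) - 1 = -1 + N + s)
g(m) = 9*m (g(m) = (-1 + 4 + 6)*m = 9*m)
I = 213 (I = -30 + (9*1)*27 = -30 + 9*27 = -30 + 243 = 213)
I - 1/9391 = 213 - 1/9391 = 2000282/9391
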